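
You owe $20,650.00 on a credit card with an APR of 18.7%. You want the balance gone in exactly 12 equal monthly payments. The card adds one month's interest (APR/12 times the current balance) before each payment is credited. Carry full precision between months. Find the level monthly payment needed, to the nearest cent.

Monthly rate r = 18.7%/12 = 1.55833% = 0.0155833.
Level-payment amortization: P = B₀·r / (1 − (1+r)^(−n)) = 20650.00·0.0155833 / (1 − 1.01558^(−12)).
Denominator 1 − (1+r)^(−12) = 0.169359277.
P = 321.796 / 0.169359277 ≈ 1900.08.

$1,900.08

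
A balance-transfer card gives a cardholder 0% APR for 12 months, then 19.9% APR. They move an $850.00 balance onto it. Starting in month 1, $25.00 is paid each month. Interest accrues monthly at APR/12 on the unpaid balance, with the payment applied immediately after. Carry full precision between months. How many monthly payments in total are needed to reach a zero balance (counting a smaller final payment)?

Promo months 1–12 at r₀ = 0%/12 = 0; months 13+ at r₁ = 19.9%/12 = 0.0165833.
After month 12 (no interest yet): B = $850.00 − 12·$25.00 = $550.00.
Then at r₁ with $25.00/mo: n₂ = −ln(1 − r₁·B/P)/ln(1+r₁) ≈ 27.60 → 28 more payments.

40 payments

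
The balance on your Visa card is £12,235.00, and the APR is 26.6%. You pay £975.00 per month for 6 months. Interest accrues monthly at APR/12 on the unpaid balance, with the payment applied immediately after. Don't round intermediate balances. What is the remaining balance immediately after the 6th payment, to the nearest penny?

Monthly rate r = 26.6%/12 = 2.21667% = 0.0221667.
Each month: B ← B·(1+r) − £975.00.
Month 1: interest £271.21; balance after payment £11,531.21.
Month 2: interest £255.61; balance after payment £10,811.82.
Month 3: interest £239.66; balance after payment £10,076.48.
Month 4: interest £223.36; balance after payment £9,324.84.
Month 5: interest £206.70; balance after payment £8,556.54.
Month 6: interest £189.67; balance after payment £7,771.21.

£7,771.21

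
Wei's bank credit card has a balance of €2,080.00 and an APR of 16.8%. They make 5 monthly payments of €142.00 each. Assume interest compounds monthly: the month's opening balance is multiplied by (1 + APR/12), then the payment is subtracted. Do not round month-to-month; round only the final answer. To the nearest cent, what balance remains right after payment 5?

Monthly rate r = 16.8%/12 = 1.4% = 0.014.
Each month: B ← B·(1+r) − €142.00.
Month 1: interest €29.12; balance after payment €1,967.12.
Month 2: interest €27.54; balance after payment €1,852.66.
Month 3: interest €25.94; balance after payment €1,736.60.
Month 4: interest €24.31; balance after payment €1,618.91.
Month 5: interest €22.66; balance after payment €1,499.57.

€1,499.57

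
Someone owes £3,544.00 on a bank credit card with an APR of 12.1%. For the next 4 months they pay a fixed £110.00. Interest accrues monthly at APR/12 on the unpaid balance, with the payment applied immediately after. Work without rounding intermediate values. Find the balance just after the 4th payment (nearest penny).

£3,242.42

Monthly rate r = 12.1%/12 = 1.00833% = 0.0100833.
Each month: B ← B·(1+r) − £110.00.
Month 1: interest £35.74; balance after payment £3,469.74.
Month 2: interest £34.99; balance after payment £3,394.72.
Month 3: interest £34.23; balance after payment £3,318.95.
Month 4: interest £33.47; balance after payment £3,242.42.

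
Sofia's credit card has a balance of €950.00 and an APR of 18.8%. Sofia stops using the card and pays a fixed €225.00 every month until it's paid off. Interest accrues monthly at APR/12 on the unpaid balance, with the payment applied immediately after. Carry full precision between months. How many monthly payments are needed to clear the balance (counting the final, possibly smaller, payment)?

Monthly rate r = 18.8%/12 = 1.56667% = 0.0156667.
Recurrence: B ← B·(1+r) − €225.00.
Month 1: interest €14.88; balance after payment €739.88.
Month 2: interest €11.59; balance after payment €526.47.
Month 3: interest €8.25; balance after payment €309.72.
Month 4: interest €4.85; balance after payment €89.58.
Month 5: interest €1.40; balance after payment €0.00.

5 months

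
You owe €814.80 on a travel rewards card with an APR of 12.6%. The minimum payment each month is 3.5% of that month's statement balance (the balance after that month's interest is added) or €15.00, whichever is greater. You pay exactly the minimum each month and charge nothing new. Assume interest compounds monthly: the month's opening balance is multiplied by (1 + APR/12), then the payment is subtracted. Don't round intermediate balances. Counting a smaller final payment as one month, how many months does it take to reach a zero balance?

60 months

Monthly rate r = 12.6%/12 = 1.05% = 0.0105.
While 3.5% of the post-interest balance exceeds €15.00, each month B ← (B·(1+r))·(1 − 0.035), i.e. B shrinks by the factor (1+r)·0.965 = 0.97513.
This holds for months 1–26. Entering month 27 the balance is €423.36; 3.5% of the post-interest balance is now below €15.00, so the flat €15.00 minimum applies from here.
From month 27 a fixed €15.00 at rate r clears €423.36 in 34 more payments. Total: 26 + 34 = 60 months.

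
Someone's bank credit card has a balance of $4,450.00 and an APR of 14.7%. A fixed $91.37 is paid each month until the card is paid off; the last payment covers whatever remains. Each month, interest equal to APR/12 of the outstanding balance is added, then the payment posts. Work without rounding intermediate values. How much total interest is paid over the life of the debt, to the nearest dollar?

$2,363

Monthly rate r = 14.7%/12 = 1.225% = 0.01225.
Payoff takes n = ⌈−ln(1 − rB₀/P)/ln(1+r)⌉ = ⌈74.564⌉ = 75 payments; the last is $51.66.
Total paid = 74·$91.37 + $51.66 = $6,813.04.
Total interest = total paid − principal = $6,813.04 − $4,450.00 = $2,363.04.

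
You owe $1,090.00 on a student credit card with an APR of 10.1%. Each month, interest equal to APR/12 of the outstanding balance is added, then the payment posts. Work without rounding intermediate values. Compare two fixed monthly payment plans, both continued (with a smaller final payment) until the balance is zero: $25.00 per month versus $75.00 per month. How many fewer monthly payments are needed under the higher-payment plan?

Monthly rate r = 10.1%/12 = 0.841667% = 0.00841667.
At $25.00/mo: n = ⌈−ln(1 − rB₀/P)/ln(1+r)⌉ = 55 payments (last $13.85); total interest = total paid − $1,090.00 = $273.85.
At $75.00/mo: 16 payments (last $42.62); total interest $77.62.
Payments saved = 55 − 16 = 39.

39 fewer payments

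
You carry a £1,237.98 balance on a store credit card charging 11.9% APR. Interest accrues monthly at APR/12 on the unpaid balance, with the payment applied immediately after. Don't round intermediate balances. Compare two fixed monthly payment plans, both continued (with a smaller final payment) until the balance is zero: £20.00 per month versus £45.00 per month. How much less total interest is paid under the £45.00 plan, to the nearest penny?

£475.65

Monthly rate r = 11.9%/12 = 0.991667% = 0.00991667.
At £20.00/mo: n = ⌈−ln(1 − rB₀/P)/ln(1+r)⌉ = 97 payments (last £8.48); total interest = total paid − £1,237.98 = £690.50.
At £45.00/mo: 33 payments (last £12.83); total interest £214.85.
Interest saved = £690.50 − £214.85 = £475.65.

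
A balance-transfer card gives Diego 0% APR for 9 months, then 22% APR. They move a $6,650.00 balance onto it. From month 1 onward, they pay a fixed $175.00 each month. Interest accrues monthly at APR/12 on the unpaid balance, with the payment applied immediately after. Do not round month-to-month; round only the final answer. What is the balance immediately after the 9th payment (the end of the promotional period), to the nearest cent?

$5,075.00

Promo months 1–9 at r₀ = 0%/12 = 0; months 10+ at r₁ = 22%/12 = 0.0183333.
After month 9 (no interest yet): B = $6,650.00 − 9·$175.00 = $5,075.00.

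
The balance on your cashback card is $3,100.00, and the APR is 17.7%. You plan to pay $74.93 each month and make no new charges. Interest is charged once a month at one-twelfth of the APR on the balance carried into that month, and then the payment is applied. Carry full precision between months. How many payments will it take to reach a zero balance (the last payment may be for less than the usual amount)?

Monthly rate r = 17.7%/12 = 1.475% = 0.01475.
Recurrence: B ← B·(1+r) − $74.93.
Month 1: interest $45.72; balance after payment $3,070.80.
Month 2: interest $45.29; balance after payment $3,041.16.
Closed form: n = −ln(1 − rB₀/P)/ln(1+r) = −ln(0.38976)/ln(1.01475) ≈ 64.349, so the balance reaches zero during payment 65.

65 months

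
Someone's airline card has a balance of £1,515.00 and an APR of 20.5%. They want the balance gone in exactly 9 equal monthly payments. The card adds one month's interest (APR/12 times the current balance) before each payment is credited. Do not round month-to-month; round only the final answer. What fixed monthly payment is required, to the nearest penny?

£183.04

Monthly rate r = 20.5%/12 = 1.70833% = 0.0170833.
Level-payment amortization: P = B₀·r / (1 − (1+r)^(−n)) = 1515.00·0.0170833 / (1 − 1.01708^(−9)).
Denominator 1 − (1+r)^(−9) = 0.141399453.
P = 25.8812 / 0.141399453 ≈ 183.04.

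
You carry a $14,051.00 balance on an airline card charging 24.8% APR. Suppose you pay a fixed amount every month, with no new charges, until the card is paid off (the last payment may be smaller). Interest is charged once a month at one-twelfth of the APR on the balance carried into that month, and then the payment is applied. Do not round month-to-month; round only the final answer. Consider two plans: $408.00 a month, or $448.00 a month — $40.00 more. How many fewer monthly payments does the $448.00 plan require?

Monthly rate r = 24.8%/12 = 2.06667% = 0.0206667.
At $408.00/mo: n = ⌈−ln(1 − rB₀/P)/ln(1+r)⌉ = 61 payments (last $329.94); total interest = total paid − $14,051.00 = $10,758.94.
At $448.00/mo: 52 payments (last $30.87); total interest $8,827.87.
Payments saved = 61 − 52 = 9.

9 fewer payments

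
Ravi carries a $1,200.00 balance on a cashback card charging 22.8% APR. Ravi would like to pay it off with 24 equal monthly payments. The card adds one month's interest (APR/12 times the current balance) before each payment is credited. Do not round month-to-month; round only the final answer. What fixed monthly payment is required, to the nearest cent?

Monthly rate r = 22.8%/12 = 1.9% = 0.019.
Level-payment amortization: P = B₀·r / (1 − (1+r)^(−n)) = 1200.00·0.019 / (1 − 1.019^(−24)).
Denominator 1 − (1+r)^(−24) = 0.363468964.
P = 22.8 / 0.363468964 ≈ 62.73.

$62.73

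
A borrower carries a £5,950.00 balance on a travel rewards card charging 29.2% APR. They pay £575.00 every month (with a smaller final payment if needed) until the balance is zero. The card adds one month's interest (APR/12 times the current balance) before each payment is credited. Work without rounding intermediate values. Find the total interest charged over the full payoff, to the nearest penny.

Monthly rate r = 29.2%/12 = 2.43333% = 0.0243333.
Payoff takes n = ⌈−ln(1 − rB₀/P)/ln(1+r)⌉ = ⌈12.066⌉ = 13 payments; the last is £38.15.
Total paid = 12·£575.00 + £38.15 = £6,938.15.
Total interest = total paid − principal = £6,938.15 − £5,950.00 = £988.15.

£988.15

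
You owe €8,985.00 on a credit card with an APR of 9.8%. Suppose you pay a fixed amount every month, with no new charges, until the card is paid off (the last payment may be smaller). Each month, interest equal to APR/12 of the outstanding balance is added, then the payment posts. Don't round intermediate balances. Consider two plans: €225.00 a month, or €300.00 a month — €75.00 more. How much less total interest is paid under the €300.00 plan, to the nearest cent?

€572.85

Monthly rate r = 9.8%/12 = 0.816667% = 0.00816667.
At €225.00/mo: n = ⌈−ln(1 − rB₀/P)/ln(1+r)⌉ = 49 payments (last €119.14); total interest = total paid − €8,985.00 = €1,934.14.
At €300.00/mo: 35 payments (last €146.29); total interest €1,361.29.
Interest saved = €1,934.14 − €1,361.29 = €572.85.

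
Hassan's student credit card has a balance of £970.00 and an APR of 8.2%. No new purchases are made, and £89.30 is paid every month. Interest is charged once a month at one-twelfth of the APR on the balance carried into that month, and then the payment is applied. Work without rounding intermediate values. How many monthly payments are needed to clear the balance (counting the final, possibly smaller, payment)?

12 months

Monthly rate r = 8.2%/12 = 0.683333% = 0.00683333.
Recurrence: B ← B·(1+r) − £89.30.
Month 1: interest £6.63; balance after payment £887.33.
Month 2: interest £6.06; balance after payment £804.09.
Closed form: n = −ln(1 − rB₀/P)/ln(1+r) = −ln(0.92577)/ln(1.00683) ≈ 11.325, so the balance reaches zero during payment 12.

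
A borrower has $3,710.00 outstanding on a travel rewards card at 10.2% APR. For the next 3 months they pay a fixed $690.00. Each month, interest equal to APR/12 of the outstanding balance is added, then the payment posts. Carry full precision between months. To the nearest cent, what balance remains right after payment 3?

$1,717.77

Monthly rate r = 10.2%/12 = 0.85% = 0.0085.
Each month: B ← B·(1+r) − $690.00.
Month 1: interest $31.53; balance after payment $3,051.53.
Month 2: interest $25.94; balance after payment $2,387.47.
Month 3: interest $20.29; balance after payment $1,717.77.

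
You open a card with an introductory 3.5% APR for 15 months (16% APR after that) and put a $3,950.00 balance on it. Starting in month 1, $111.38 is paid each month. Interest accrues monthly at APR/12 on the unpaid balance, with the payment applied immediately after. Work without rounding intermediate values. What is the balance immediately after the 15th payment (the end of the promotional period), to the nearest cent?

Promo months 1–15 at r₀ = 3.5%/12 = 0.00291667; months 16+ at r₁ = 16%/12 = 0.0133333.
After month 15: iterate B ← B·(1+r₀) − $111.38 for 15 months → $2,421.14.

$2,421.14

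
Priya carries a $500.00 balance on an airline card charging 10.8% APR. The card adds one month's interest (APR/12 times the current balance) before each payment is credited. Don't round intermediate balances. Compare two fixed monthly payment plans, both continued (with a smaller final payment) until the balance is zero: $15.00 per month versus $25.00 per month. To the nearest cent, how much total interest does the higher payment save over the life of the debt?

$43.40

Monthly rate r = 10.8%/12 = 0.9% = 0.009.
At $15.00/mo: n = ⌈−ln(1 − rB₀/P)/ln(1+r)⌉ = 40 payments (last $12.14); total interest = total paid − $500.00 = $97.14.
At $25.00/mo: 23 payments (last $3.74); total interest $53.74.
Interest saved = $97.14 − $53.74 = $43.40.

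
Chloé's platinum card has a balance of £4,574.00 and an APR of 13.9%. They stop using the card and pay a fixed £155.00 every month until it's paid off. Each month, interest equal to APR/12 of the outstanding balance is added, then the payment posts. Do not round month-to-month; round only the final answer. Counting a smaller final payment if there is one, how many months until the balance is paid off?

37 months

Monthly rate r = 13.9%/12 = 1.15833% = 0.0115833.
Recurrence: B ← B·(1+r) − £155.00.
Month 1: interest £52.98; balance after payment £4,471.98.
Month 2: interest £51.80; balance after payment £4,368.78.
Closed form: n = −ln(1 − rB₀/P)/ln(1+r) = −ln(0.65818)/ln(1.01158) ≈ 36.319, so the balance reaches zero during payment 37.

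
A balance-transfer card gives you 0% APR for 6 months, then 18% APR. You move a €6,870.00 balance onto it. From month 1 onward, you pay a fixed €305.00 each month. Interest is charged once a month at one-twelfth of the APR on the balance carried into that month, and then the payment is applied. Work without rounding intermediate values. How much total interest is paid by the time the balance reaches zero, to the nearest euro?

€795

Promo months 1–6 at r₀ = 0%/12 = 0; months 7+ at r₁ = 18%/12 = 0.015.
After month 6 (no interest yet): B = €6,870.00 − 6·€305.00 = €5,040.00.
Then at r₁ with €305.00/mo: n₂ = −ln(1 − r₁·B/P)/ln(1+r₁) ≈ 19.13 → 20 more payments.
Total paid = 25·€305.00 + €40.43 = €7,665.43; interest = €7,665.43 − €6,870.00 = €795.43.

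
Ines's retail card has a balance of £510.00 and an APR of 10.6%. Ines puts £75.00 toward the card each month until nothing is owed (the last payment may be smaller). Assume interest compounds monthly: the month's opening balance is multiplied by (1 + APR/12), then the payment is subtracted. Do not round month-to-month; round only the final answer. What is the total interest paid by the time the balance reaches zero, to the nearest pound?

Monthly rate r = 10.6%/12 = 0.883333% = 0.00883333.
Payoff takes n = ⌈−ln(1 − rB₀/P)/ln(1+r)⌉ = ⌈7.044⌉ = 8 payments; the last is £3.29.
Total paid = 7·£75.00 + £3.29 = £528.29.
Total interest = total paid − principal = £528.29 − £510.00 = £18.29.

£18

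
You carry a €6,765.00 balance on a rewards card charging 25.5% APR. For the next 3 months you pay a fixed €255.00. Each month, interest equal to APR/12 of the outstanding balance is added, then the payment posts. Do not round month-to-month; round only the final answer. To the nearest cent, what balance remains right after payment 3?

Monthly rate r = 25.5%/12 = 2.125% = 0.02125.
Each month: B ← B·(1+r) − €255.00.
Month 1: interest €143.76; balance after payment €6,653.76.
Month 2: interest €141.39; balance after payment €6,540.15.
Month 3: interest €138.98; balance after payment €6,424.13.

€6,424.13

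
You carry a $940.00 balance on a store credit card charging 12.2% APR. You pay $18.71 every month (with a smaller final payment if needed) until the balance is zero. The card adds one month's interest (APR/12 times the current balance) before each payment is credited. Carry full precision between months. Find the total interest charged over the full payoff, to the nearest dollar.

Monthly rate r = 12.2%/12 = 1.01667% = 0.0101667.
Payoff takes n = ⌈−ln(1 − rB₀/P)/ln(1+r)⌉ = ⌈70.679⌉ = 71 payments; the last is $12.72.
Total paid = 70·$18.71 + $12.72 = $1,322.42.
Total interest = total paid − principal = $1,322.42 − $940.00 = $382.42.

$382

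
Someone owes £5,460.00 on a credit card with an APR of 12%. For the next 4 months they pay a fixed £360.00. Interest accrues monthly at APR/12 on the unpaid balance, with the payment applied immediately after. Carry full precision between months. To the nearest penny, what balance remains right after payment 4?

£4,219.95

Monthly rate r = 12%/12 = 1% = 0.01.
Each month: B ← B·(1+r) − £360.00.
Month 1: interest £54.60; balance after payment £5,154.60.
Month 2: interest £51.55; balance after payment £4,846.15.
Month 3: interest £48.46; balance after payment £4,534.61.
Month 4: interest £45.35; balance after payment £4,219.95.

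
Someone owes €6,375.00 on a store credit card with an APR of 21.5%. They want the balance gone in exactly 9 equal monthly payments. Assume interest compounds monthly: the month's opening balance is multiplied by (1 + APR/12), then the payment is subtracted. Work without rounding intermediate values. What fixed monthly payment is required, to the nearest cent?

Monthly rate r = 21.5%/12 = 1.79167% = 0.0179167.
Level-payment amortization: P = B₀·r / (1 − (1+r)^(−n)) = 6375.00·0.0179167 / (1 − 1.01792^(−9)).
Denominator 1 − (1+r)^(−9) = 0.147704937.
P = 114.219 / 0.147704937 ≈ 773.29.

€773.29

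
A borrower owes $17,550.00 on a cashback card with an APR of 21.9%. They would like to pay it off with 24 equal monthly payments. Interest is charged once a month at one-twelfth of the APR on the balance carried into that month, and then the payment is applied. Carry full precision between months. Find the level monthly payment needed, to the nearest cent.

Monthly rate r = 21.9%/12 = 1.825% = 0.01825.
Level-payment amortization: P = B₀·r / (1 − (1+r)^(−n)) = 17550.00·0.01825 / (1 − 1.01825^(−24)).
Denominator 1 − (1+r)^(−24) = 0.35212093.
P = 320.287 / 0.35212093 ≈ 909.60.

$909.60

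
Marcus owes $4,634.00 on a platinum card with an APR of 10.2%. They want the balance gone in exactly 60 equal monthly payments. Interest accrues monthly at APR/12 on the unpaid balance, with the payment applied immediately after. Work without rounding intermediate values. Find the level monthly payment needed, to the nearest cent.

$98.92

Monthly rate r = 10.2%/12 = 0.85% = 0.0085.
Level-payment amortization: P = B₀·r / (1 − (1+r)^(−n)) = 4634.00·0.0085 / (1 − 1.0085^(−60)).
Denominator 1 − (1+r)^(−60) = 0.39820878.
P = 39.389 / 0.39820878 ≈ 98.92.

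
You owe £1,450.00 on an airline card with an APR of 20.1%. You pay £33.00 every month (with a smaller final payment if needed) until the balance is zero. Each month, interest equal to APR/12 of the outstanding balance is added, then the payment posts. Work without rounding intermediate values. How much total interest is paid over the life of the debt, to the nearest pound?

Monthly rate r = 20.1%/12 = 1.675% = 0.01675.
Payoff takes n = ⌈−ln(1 − rB₀/P)/ln(1+r)⌉ = ⌈80.171⌉ = 81 payments; the last is £5.70.
Total paid = 80·£33.00 + £5.70 = £2,645.70.
Total interest = total paid − principal = £2,645.70 − £1,450.00 = £1,195.70.

£1,196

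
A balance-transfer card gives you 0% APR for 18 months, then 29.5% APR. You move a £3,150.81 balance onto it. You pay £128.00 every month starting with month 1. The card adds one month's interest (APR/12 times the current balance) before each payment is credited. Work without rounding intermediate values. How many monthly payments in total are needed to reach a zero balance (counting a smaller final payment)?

Promo months 1–18 at r₀ = 0%/12 = 0; months 19+ at r₁ = 29.5%/12 = 0.0245833.
After month 18 (no interest yet): B = £3,150.81 − 18·£128.00 = £846.81.
Then at r₁ with £128.00/mo: n₂ = −ln(1 − r₁·B/P)/ln(1+r₁) ≈ 7.31 → 8 more payments.

26 payments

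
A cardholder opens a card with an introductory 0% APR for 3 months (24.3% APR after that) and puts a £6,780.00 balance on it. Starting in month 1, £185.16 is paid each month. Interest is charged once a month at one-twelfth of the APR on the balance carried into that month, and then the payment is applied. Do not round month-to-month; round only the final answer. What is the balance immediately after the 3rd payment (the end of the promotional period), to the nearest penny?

Promo months 1–3 at r₀ = 0%/12 = 0; months 4+ at r₁ = 24.3%/12 = 0.02025.
After month 3 (no interest yet): B = £6,780.00 − 3·£185.16 = £6,224.52.

£6,224.52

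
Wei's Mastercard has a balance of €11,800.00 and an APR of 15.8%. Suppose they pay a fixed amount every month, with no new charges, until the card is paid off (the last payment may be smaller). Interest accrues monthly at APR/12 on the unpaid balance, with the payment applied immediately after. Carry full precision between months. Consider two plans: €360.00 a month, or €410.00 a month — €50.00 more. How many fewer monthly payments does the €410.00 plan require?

Monthly rate r = 15.8%/12 = 1.31667% = 0.0131667.
At €360.00/mo: n = ⌈−ln(1 − rB₀/P)/ln(1+r)⌉ = 44 payments (last €66.75); total interest = total paid − €11,800.00 = €3,746.75.
At €410.00/mo: 37 payments (last €170.72); total interest €3,130.72.
Payments saved = 44 − 37 = 7.

7 fewer payments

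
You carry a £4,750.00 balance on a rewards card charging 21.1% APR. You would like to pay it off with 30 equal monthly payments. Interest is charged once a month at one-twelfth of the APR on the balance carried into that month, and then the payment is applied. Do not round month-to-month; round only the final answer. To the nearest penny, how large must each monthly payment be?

£205.10

Monthly rate r = 21.1%/12 = 1.75833% = 0.0175833.
Level-payment amortization: P = B₀·r / (1 − (1+r)^(−n)) = 4750.00·0.0175833 / (1 − 1.01758^(−30)).
Denominator 1 − (1+r)^(−30) = 0.40721058.
P = 83.5208 / 0.40721058 ≈ 205.10.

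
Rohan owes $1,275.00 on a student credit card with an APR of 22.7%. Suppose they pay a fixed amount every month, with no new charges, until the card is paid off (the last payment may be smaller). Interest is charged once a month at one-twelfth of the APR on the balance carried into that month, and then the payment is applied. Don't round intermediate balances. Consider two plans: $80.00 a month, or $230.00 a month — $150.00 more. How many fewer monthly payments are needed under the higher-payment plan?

14 fewer payments

Monthly rate r = 22.7%/12 = 1.89167% = 0.0189167.
At $80.00/mo: n = ⌈−ln(1 − rB₀/P)/ln(1+r)⌉ = 20 payments (last $11.78); total interest = total paid − $1,275.00 = $256.78.
At $230.00/mo: 6 payments (last $209.80); total interest $84.80.
Payments saved = 20 − 6 = 14.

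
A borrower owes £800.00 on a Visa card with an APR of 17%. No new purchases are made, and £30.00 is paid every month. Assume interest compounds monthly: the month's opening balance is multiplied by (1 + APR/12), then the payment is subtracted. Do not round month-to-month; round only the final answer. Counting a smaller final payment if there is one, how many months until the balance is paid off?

34 payments

Monthly rate r = 17%/12 = 1.41667% = 0.0141667.
Recurrence: B ← B·(1+r) − £30.00.
Month 1: interest £11.33; balance after payment £781.33.
Month 2: interest £11.07; balance after payment £762.40.
Closed form: n = −ln(1 − rB₀/P)/ln(1+r) = −ln(0.62222)/ln(1.01417) ≈ 33.728, so the balance reaches zero during payment 34.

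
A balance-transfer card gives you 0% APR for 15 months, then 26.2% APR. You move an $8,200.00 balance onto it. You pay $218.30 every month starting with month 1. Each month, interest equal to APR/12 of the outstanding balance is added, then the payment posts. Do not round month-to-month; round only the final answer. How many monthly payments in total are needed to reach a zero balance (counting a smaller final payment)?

Promo months 1–15 at r₀ = 0%/12 = 0; months 16+ at r₁ = 26.2%/12 = 0.0218333.
After month 15 (no interest yet): B = $8,200.00 − 15·$218.30 = $4,925.50.
Then at r₁ with $218.30/mo: n₂ = −ln(1 − r₁·B/P)/ln(1+r₁) ≈ 31.41 → 32 more payments.

47 payments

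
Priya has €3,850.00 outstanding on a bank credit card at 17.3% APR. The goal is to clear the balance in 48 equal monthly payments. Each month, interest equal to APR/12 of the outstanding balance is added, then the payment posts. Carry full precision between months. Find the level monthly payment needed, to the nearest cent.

€111.69

Monthly rate r = 17.3%/12 = 1.44167% = 0.0144167.
Level-payment amortization: P = B₀·r / (1 − (1+r)^(−n)) = 3850.00·0.0144167 / (1 − 1.01442^(−48)).
Denominator 1 − (1+r)^(−48) = 0.496946757.
P = 55.5042 / 0.496946757 ≈ 111.69.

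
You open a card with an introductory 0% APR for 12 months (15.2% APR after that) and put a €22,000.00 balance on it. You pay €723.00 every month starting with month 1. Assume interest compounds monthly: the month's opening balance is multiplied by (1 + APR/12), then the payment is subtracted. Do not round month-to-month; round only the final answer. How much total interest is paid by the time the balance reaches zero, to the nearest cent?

€1,945.71

Promo months 1–12 at r₀ = 0%/12 = 0; months 13+ at r₁ = 15.2%/12 = 0.0126667.
After month 12 (no interest yet): B = €22,000.00 − 12·€723.00 = €13,324.00.
Then at r₁ with €723.00/mo: n₂ = −ln(1 − r₁·B/P)/ln(1+r₁) ≈ 21.12 → 22 more payments.
Total paid = 33·€723.00 + €86.71 = €23,945.71; interest = €23,945.71 − €22,000.00 = €1,945.71.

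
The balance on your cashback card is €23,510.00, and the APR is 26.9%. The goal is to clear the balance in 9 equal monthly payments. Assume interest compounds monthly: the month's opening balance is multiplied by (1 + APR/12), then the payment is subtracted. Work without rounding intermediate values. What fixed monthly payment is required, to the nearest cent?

€2,913.66

Monthly rate r = 26.9%/12 = 2.24167% = 0.0224167.
Level-payment amortization: P = B₀·r / (1 − (1+r)^(−n)) = 23510.00·0.0224167 / (1 − 1.02242^(−9)).
Denominator 1 − (1+r)^(−9) = 0.180877763.
P = 527.016 / 0.180877763 ≈ 2913.66.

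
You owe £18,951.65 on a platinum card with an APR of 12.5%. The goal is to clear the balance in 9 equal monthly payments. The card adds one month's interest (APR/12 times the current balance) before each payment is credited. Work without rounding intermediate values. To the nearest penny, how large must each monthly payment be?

£2,216.93

Monthly rate r = 12.5%/12 = 1.04167% = 0.0104167.
Level-payment amortization: P = B₀·r / (1 − (1+r)^(−n)) = 18951.65·0.0104167 / (1 − 1.01042^(−9)).
Denominator 1 − (1+r)^(−9) = 0.0890480099.
P = 197.413 / 0.0890480099 ≈ 2216.93.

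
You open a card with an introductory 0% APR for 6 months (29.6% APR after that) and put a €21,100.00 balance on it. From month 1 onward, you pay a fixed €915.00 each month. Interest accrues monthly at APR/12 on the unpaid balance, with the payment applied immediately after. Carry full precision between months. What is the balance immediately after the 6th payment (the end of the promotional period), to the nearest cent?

Promo months 1–6 at r₀ = 0%/12 = 0; months 7+ at r₁ = 29.6%/12 = 0.0246667.
After month 6 (no interest yet): B = €21,100.00 − 6·€915.00 = €15,610.00.

€15,610.00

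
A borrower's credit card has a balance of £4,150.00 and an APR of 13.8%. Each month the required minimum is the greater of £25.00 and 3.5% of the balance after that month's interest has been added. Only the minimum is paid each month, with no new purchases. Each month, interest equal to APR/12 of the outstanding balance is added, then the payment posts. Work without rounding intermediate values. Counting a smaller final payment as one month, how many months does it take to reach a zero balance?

Monthly rate r = 13.8%/12 = 1.15% = 0.0115.
While 3.5% of the post-interest balance exceeds £25.00, each month B ← (B·(1+r))·(1 − 0.035), i.e. B shrinks by the factor (1+r)·0.965 = 0.9761.
This holds for months 1–74. Entering month 75 the balance is £692.70; 3.5% of the post-interest balance is now below £25.00, so the flat £25.00 minimum applies from here.
From month 75 a fixed £25.00 at rate r clears £692.70 in 34 more payments. Total: 74 + 34 = 108 months.

108 months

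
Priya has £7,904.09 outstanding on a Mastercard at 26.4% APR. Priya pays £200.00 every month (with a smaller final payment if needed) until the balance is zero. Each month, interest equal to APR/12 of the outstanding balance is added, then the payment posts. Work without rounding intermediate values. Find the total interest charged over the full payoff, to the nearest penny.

Monthly rate r = 26.4%/12 = 2.2% = 0.022.
Payoff takes n = ⌈−ln(1 − rB₀/P)/ln(1+r)⌉ = ⌈93.560⌉ = 94 payments; the last is £112.47.
Total paid = 93·£200.00 + £112.47 = £18,712.47.
Total interest = total paid − principal = £18,712.47 − £7,904.09 = £10,808.38.

£10,808.38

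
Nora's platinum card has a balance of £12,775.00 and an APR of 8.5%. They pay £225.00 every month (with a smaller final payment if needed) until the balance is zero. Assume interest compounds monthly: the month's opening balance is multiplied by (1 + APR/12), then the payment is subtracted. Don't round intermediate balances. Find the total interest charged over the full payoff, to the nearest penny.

£3,624.52

Monthly rate r = 8.5%/12 = 0.708333% = 0.00708333.
Payoff takes n = ⌈−ln(1 − rB₀/P)/ln(1+r)⌉ = ⌈72.886⌉ = 73 payments; the last is £199.52.
Total paid = 72·£225.00 + £199.52 = £16,399.52.
Total interest = total paid − principal = £16,399.52 − £12,775.00 = £3,624.52.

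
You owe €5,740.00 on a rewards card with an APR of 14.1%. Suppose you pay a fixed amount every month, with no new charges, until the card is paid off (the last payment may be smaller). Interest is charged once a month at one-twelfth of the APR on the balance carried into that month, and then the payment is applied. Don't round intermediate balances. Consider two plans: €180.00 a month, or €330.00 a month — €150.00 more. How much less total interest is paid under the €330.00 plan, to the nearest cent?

Monthly rate r = 14.1%/12 = 1.175% = 0.01175.
At €180.00/mo: n = ⌈−ln(1 − rB₀/P)/ln(1+r)⌉ = 41 payments (last €34.91); total interest = total paid − €5,740.00 = €1,494.91.
At €330.00/mo: 20 payments (last €189.28); total interest €719.28.
Interest saved = €1,494.91 − €719.28 = €775.63.

€775.63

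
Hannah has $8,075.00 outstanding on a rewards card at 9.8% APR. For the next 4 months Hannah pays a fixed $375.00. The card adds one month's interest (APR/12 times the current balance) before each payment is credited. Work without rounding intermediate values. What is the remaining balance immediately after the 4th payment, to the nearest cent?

$6,823.56

Monthly rate r = 9.8%/12 = 0.816667% = 0.00816667.
Each month: B ← B·(1+r) − $375.00.
Month 1: interest $65.95; balance after payment $7,765.95.
Month 2: interest $63.42; balance after payment $7,454.37.
Month 3: interest $60.88; balance after payment $7,140.25.
Month 4: interest $58.31; balance after payment $6,823.56.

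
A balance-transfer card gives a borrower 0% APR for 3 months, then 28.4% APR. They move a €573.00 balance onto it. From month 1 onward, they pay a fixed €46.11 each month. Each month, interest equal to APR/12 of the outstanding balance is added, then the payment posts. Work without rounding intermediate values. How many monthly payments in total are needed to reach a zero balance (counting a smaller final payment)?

14 months

Promo months 1–3 at r₀ = 0%/12 = 0; months 4+ at r₁ = 28.4%/12 = 0.0236667.
After month 3 (no interest yet): B = €573.00 − 3·€46.11 = €434.67.
Then at r₁ with €46.11/mo: n₂ = −ln(1 − r₁·B/P)/ln(1+r₁) ≈ 10.79 → 11 more payments.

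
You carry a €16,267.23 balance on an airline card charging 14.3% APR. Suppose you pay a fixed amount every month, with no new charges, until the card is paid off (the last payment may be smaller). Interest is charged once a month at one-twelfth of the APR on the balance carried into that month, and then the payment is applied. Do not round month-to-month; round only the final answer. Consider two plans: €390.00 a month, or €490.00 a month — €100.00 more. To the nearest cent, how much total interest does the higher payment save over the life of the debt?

Monthly rate r = 14.3%/12 = 1.19167% = 0.0119167.
At €390.00/mo: n = ⌈−ln(1 − rB₀/P)/ln(1+r)⌉ = 59 payments (last €6.36); total interest = total paid − €16,267.23 = €6,359.13.
At €490.00/mo: 43 payments (last €248.98); total interest €4,561.75.
Interest saved = €6,359.13 − €4,561.75 = €1,797.38.

€1,797.38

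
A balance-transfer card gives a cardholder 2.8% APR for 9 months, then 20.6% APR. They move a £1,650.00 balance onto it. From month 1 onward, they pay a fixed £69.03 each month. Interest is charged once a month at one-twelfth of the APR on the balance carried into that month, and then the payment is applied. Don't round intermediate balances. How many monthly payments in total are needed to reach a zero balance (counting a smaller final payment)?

27 payments

Promo months 1–9 at r₀ = 2.8%/12 = 0.00233333; months 10+ at r₁ = 20.6%/12 = 0.0171667.
After month 9: iterate B ← B·(1+r₀) − £69.03 for 9 months → £1,057.87.
Then at r₁ with £69.03/mo: n₂ = −ln(1 − r₁·B/P)/ln(1+r₁) ≈ 17.94 → 18 more payments.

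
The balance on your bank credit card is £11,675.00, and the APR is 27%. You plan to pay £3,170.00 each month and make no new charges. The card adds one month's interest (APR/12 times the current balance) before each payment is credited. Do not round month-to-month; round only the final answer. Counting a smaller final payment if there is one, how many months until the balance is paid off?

Monthly rate r = 27%/12 = 2.25% = 0.0225.
Recurrence: B ← B·(1+r) − £3,170.00.
Month 1: interest £262.69; balance after payment £8,767.69.
Month 2: interest £197.27; balance after payment £5,794.96.
Month 3: interest £130.39; balance after payment £2,755.35.
Month 4: interest £62.00; balance after payment £0.00.

4 payments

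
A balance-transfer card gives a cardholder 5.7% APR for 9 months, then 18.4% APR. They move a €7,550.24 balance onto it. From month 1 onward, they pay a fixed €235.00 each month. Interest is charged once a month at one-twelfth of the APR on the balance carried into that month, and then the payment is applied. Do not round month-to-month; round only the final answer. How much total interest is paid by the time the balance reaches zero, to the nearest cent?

Promo months 1–9 at r₀ = 5.7%/12 = 0.00475; months 10+ at r₁ = 18.4%/12 = 0.0153333.
After month 9: iterate B ← B·(1+r₀) − €235.00 for 9 months → €5,723.58.
Then at r₁ with €235.00/mo: n₂ = −ln(1 − r₁·B/P)/ln(1+r₁) ≈ 30.72 → 31 more payments.
Total paid = 39·€235.00 + €170.59 = €9,335.59; interest = €9,335.59 − €7,550.24 = €1,785.35.

€1,785.35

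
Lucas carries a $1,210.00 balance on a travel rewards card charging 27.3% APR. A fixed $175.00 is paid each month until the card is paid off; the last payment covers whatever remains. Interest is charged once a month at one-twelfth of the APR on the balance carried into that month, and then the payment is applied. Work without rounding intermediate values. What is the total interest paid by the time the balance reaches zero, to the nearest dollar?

Monthly rate r = 27.3%/12 = 2.275% = 0.02275.
Payoff takes n = ⌈−ln(1 − rB₀/P)/ln(1+r)⌉ = ⌈7.608⌉ = 8 payments; the last is $106.88.
Total paid = 7·$175.00 + $106.88 = $1,331.88.
Total interest = total paid − principal = $1,331.88 − $1,210.00 = $121.88.

$122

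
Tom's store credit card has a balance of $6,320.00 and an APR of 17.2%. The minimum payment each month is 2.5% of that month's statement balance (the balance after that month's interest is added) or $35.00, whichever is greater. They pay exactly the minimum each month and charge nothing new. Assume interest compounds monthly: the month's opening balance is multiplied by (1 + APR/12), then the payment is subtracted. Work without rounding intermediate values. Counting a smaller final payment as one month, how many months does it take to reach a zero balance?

Monthly rate r = 17.2%/12 = 1.43333% = 0.0143333.
While 2.5% of the post-interest balance exceeds $35.00, each month B ← (B·(1+r))·(1 − 0.025), i.e. B shrinks by the factor (1+r)·0.975 = 0.98897.
This holds for months 1–138. Entering month 139 the balance is $1,368.64; 2.5% of the post-interest balance is now below $35.00, so the flat $35.00 minimum applies from here.
From month 139 a fixed $35.00 at rate r clears $1,368.64 in 58 more payments. Total: 138 + 58 = 196 months.

196 months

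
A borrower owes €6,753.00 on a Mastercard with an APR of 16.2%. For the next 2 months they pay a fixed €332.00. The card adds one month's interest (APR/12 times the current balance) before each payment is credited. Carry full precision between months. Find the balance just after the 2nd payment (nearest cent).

€6,268.08

Monthly rate r = 16.2%/12 = 1.35% = 0.0135.
Each month: B ← B·(1+r) − €332.00.
Month 1: interest €91.17; balance after payment €6,512.17.
Month 2: interest €87.91; balance after payment €6,268.08.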